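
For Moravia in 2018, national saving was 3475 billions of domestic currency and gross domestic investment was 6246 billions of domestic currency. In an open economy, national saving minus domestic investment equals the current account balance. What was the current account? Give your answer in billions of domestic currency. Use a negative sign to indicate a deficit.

-2771

CA = S - I = 3475 - 6246 = -2771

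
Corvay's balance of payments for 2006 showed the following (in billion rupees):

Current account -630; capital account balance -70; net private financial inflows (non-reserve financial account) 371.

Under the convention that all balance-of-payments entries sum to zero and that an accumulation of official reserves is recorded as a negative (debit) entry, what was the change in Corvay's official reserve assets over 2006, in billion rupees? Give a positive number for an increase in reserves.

Official reserve transactions balance = -((-630) + (-70) + 371) = 329
An accumulation of reserves is recorded as a debit (negative entry), so the change in the stock of reserves is the negative of that balance.
Change in official reserves = -(329) = -329

-329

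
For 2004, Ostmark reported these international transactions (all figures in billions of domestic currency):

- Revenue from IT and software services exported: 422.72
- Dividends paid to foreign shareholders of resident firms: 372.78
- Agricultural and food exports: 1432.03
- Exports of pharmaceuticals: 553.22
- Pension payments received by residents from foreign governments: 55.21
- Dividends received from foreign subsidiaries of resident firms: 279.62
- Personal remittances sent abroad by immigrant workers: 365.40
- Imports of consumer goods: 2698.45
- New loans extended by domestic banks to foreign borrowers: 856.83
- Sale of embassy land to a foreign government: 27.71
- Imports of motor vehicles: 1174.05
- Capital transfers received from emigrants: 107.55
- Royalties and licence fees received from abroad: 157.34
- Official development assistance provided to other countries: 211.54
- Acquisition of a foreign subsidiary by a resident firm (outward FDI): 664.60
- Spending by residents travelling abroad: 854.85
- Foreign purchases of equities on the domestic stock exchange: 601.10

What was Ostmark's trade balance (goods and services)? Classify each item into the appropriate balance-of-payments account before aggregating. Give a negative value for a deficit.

-2162.04

Goods: 553.22 + 1432.03 - 2698.45 - 1174.05 = -1887.25
Services: -854.85 + 157.34 + 422.72 = -274.79
Trade balance = -1887.25 + (-274.79) = -2162.04
(Excluded from the trade balance — primary income: dividends paid to foreign shareholders of resident firms 372.78, dividends received from foreign subsidiaries of resident firms 279.62; secondary income: pension payments received by residents from foreign governments 55.21, personal remittances sent abroad by immigrant workers 365.40, official development assistance provided to other countries 211.54; financial account: new loans extended by domestic banks to foreign borrowers 856.83, acquisition of a foreign subsidiary by a resident firm (outward FDI) 664.60, foreign purchases of equities on the domestic stock exchange 601.10; capital account: sale of embassy land to a foreign government 27.71, capital transfers received from emigrants 107.55.)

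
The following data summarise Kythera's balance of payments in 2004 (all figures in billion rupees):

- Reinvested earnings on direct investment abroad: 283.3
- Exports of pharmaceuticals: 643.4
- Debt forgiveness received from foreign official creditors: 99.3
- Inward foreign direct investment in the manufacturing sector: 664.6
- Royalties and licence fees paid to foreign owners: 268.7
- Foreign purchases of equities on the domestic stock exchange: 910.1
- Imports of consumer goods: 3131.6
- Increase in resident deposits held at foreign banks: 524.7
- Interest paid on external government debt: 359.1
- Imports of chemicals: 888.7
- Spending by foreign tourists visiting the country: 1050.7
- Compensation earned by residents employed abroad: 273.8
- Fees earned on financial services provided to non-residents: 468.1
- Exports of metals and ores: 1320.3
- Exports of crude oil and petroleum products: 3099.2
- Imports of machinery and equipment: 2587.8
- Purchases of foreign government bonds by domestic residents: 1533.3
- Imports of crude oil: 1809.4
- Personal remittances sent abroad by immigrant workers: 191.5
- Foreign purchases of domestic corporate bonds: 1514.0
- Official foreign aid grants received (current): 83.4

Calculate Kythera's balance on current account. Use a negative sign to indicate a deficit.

Goods: -3131.6 + 1320.3 - 2587.8 - 888.7 + 3099.2 + 643.4 - 1809.4 = -3354.6
Services: -268.7 + 468.1 + 1050.7 = 1250.1
Primary income: -359.1 + 283.3 + 273.8 = 198.0
Secondary income: -191.5 + 83.4 = -108.1
Current account = (-3354.6) + 1250.1 + 198.0 + (-108.1) = -2014.6
(Excluded from the current account — capital account: debt forgiveness received from foreign official creditors 99.3; financial account: inward foreign direct investment in the manufacturing sector 664.6, foreign purchases of equities on the domestic stock exchange 910.1, increase in resident deposits held at foreign banks 524.7, purchases of foreign government bonds by domestic residents 1533.3, foreign purchases of domestic corporate bonds 1514.0.)

-2014.6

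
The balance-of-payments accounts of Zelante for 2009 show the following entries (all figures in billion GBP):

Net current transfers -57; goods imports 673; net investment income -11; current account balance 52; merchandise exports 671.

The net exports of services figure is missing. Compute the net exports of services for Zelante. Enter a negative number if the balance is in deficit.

122

Current account = goods balance + services balance + net primary income + net secondary income
Sum of the known components = -70
Net exports of services = CA - (known components) = 52 - (-70) = 122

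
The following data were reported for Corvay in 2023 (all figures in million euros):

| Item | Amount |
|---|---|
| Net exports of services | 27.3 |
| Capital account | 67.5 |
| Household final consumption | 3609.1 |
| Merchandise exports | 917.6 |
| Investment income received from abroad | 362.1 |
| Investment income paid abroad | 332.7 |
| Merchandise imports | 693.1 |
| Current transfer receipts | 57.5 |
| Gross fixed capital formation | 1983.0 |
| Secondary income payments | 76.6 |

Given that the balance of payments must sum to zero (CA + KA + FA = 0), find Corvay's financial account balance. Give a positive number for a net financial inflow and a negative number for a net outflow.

-329.6

Goods balance = 917.6 - 693.1 = 224.5
Services balance = 27.3
Trade balance (goods + services) = 224.5 + 27.3 = 251.8
Net primary income = 362.1 - 332.7 = 29.4
Net secondary income = 57.5 - 76.6 = -19.1
Current account = 251.8 + 29.4 + (-19.1) = 262.1
Financial account = -(262.1 + 67.5) = -329.6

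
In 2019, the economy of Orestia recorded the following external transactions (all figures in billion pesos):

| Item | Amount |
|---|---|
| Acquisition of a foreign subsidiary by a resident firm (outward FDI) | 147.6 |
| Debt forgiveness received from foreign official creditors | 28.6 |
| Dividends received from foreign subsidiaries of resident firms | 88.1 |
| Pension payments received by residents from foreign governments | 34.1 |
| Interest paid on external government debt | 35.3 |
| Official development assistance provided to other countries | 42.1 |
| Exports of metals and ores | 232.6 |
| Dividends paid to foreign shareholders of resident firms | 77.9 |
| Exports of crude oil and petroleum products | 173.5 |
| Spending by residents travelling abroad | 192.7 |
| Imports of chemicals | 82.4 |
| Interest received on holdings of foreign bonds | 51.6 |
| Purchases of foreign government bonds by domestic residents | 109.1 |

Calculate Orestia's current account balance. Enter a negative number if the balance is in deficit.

Goods: -82.4 + 173.5 + 232.6 = 323.7
Services: -192.7
Primary income: -77.9 + 88.1 + 51.6 - 35.3 = 26.5
Secondary income: -42.1 + 34.1 = -8.0
Current account = 323.7 + (-192.7) + 26.5 + (-8.0) = 149.5
(Excluded from the current account — financial account: acquisition of a foreign subsidiary by a resident firm (outward FDI) 147.6, purchases of foreign government bonds by domestic residents 109.1; capital account: debt forgiveness received from foreign official creditors 28.6.)

149.5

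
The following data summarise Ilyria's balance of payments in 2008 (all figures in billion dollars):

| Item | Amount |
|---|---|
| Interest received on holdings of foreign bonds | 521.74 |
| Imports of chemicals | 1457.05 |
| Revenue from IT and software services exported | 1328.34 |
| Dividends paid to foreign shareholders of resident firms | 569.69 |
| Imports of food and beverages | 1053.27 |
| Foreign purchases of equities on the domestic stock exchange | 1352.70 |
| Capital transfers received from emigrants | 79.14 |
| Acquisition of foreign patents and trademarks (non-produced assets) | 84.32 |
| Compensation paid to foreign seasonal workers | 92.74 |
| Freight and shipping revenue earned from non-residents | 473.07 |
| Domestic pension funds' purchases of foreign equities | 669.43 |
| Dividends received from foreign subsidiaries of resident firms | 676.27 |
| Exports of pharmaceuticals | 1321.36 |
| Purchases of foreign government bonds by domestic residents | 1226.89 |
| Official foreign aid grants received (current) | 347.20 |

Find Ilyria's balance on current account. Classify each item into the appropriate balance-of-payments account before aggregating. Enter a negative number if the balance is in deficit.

1495.23

Goods: -1053.27 + 1321.36 - 1457.05 = -1188.96
Services: 1328.34 + 473.07 = 1801.41
Primary income: -569.69 + 521.74 + 676.27 - 92.74 = 535.58
Secondary income: 347.20
Current account = (-1188.96) + 1801.41 + 535.58 + 347.20 = 1495.23
(Excluded from the current account — financial account: foreign purchases of equities on the domestic stock exchange 1352.70, domestic pension funds' purchases of foreign equities 669.43, purchases of foreign government bonds by domestic residents 1226.89; capital account: capital transfers received from emigrants 79.14, acquisition of foreign patents and trademarks (non-produced assets) 84.32.)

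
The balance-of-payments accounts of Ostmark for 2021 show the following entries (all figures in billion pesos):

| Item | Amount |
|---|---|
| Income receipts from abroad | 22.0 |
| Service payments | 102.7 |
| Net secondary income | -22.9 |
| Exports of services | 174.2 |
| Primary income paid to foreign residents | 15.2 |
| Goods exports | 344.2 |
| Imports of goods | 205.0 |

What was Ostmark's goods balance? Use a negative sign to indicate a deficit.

Goods balance = 344.2 - 205.0 = 139.2

139.2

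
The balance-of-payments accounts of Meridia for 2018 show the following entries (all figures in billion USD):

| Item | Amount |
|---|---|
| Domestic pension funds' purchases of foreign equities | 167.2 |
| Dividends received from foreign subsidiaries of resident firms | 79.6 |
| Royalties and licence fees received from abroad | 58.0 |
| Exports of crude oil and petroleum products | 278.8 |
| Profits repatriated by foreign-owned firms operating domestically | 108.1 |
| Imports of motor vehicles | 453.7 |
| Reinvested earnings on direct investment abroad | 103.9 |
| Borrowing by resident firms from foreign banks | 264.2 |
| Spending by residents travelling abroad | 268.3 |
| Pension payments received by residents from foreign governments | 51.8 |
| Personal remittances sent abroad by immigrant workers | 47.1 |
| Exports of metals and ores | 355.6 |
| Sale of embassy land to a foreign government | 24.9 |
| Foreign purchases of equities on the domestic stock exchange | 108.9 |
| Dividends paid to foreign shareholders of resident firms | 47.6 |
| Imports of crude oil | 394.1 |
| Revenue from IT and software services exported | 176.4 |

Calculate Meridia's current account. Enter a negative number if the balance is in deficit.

Goods: 355.6 - 453.7 - 394.1 + 278.8 = -213.4
Services: -268.3 + 58.0 + 176.4 = -33.9
Primary income: 79.6 - 47.6 + 103.9 - 108.1 = 27.8
Secondary income: 51.8 - 47.1 = 4.7
Current account = (-213.4) + (-33.9) + 27.8 + 4.7 = -214.8
(Excluded from the current account — financial account: domestic pension funds' purchases of foreign equities 167.2, borrowing by resident firms from foreign banks 264.2, foreign purchases of equities on the domestic stock exchange 108.9; capital account: sale of embassy land to a foreign government 24.9.)

-214.8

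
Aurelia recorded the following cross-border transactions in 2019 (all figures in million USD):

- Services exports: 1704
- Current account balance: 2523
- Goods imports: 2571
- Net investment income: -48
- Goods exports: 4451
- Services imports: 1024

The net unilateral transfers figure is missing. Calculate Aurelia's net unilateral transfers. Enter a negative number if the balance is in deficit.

Current account = goods balance + services balance + net primary income + net secondary income
Sum of the known components = 2512
Net unilateral transfers = CA - (known components) = 2523 - 2512 = 11

11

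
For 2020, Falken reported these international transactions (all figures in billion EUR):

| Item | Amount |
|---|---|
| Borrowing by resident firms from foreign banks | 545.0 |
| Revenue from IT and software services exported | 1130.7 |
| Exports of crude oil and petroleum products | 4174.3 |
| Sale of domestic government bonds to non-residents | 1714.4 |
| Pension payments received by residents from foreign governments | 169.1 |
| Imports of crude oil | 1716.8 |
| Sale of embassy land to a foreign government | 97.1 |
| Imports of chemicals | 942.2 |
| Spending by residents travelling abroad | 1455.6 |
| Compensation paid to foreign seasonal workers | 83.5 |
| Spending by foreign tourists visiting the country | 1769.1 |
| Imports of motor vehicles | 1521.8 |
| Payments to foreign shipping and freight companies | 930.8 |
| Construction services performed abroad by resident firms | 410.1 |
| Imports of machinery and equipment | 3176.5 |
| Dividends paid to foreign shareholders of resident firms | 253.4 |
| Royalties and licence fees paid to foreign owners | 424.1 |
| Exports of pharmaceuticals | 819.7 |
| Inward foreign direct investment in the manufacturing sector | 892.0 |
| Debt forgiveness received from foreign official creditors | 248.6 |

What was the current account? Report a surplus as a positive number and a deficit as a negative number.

Goods: -1716.8 - 3176.5 + 819.7 + 4174.3 - 942.2 - 1521.8 = -2363.3
Services: 410.1 + 1130.7 - 1455.6 + 1769.1 - 930.8 - 424.1 = 499.4
Primary income: -83.5 - 253.4 = -336.9
Secondary income: 169.1
Current account = (-2363.3) + 499.4 + (-336.9) + 169.1 = -2031.7
(Excluded from the current account — financial account: borrowing by resident firms from foreign banks 545.0, sale of domestic government bonds to non-residents 1714.4, inward foreign direct investment in the manufacturing sector 892.0; capital account: sale of embassy land to a foreign government 97.1, debt forgiveness received from foreign official creditors 248.6.)

-2031.7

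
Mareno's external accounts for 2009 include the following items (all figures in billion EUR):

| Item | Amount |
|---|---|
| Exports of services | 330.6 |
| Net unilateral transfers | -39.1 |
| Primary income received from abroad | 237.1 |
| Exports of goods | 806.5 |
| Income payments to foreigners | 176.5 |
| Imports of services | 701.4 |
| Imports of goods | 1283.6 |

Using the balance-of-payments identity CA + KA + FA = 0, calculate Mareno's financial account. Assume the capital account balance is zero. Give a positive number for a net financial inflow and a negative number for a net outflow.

826.4

Goods balance = 806.5 - 1283.6 = -477.1
Services balance = 330.6 - 701.4 = -370.8
Trade balance (goods + services) = -477.1 + (-370.8) = -847.9
Net primary income = 237.1 - 176.5 = 60.6
Net secondary income = -39.1
Current account = -847.9 + 60.6 + (-39.1) = -826.4
Financial account = -(-826.4) = 826.4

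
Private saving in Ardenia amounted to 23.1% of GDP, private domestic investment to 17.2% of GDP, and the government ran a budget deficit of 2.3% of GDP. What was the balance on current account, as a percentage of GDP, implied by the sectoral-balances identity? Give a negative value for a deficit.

By the sectoral-balances identity, CA = (S_private - I) + (T - G).
Private balance = 23.1 - 17.2 = 5.9
Government balance (T - G) = -2.3
CA = 5.9 + (-2.3) = 3.6

3.6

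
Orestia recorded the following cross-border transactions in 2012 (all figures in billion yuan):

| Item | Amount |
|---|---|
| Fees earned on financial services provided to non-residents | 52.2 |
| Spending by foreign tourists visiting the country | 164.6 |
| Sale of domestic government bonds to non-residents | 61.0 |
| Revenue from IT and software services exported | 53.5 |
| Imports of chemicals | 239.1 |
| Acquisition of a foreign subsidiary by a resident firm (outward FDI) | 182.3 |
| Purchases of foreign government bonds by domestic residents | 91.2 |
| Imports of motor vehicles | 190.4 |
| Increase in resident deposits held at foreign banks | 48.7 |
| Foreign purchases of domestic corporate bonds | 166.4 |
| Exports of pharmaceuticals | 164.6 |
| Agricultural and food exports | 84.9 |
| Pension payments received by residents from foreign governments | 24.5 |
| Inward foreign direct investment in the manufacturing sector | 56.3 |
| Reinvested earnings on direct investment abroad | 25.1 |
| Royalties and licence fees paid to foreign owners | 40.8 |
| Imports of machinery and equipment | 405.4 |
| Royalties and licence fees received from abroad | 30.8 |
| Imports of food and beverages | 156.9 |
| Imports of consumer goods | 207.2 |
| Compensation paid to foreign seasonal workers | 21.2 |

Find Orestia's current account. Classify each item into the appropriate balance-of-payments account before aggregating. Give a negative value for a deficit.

-660.8

Goods: 84.9 - 239.1 - 156.9 - 207.2 - 405.4 - 190.4 + 164.6 = -949.5
Services: 164.6 + 53.5 + 30.8 - 40.8 + 52.2 = 260.3
Primary income: 25.1 - 21.2 = 3.9
Secondary income: 24.5
Current account = (-949.5) + 260.3 + 3.9 + 24.5 = -660.8
(Excluded from the current account — financial account: sale of domestic government bonds to non-residents 61.0, acquisition of a foreign subsidiary by a resident firm (outward FDI) 182.3, purchases of foreign government bonds by domestic residents 91.2, increase in resident deposits held at foreign banks 48.7, foreign purchases of domestic corporate bonds 166.4, inward foreign direct investment in the manufacturing sector 56.3.)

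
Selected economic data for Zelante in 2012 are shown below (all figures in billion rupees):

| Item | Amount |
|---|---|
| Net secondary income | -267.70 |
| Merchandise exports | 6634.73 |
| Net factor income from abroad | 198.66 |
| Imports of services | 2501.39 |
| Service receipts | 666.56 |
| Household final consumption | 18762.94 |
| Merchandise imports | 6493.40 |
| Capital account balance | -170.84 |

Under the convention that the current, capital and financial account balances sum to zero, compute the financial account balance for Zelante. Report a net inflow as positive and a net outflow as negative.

Goods balance = 6634.73 - 6493.40 = 141.33
Services balance = 666.56 - 2501.39 = -1834.83
Trade balance (goods + services) = 141.33 + (-1834.83) = -1693.50
Net primary income = 198.66
Net secondary income = -267.70
Current account = -1693.50 + 198.66 + (-267.70) = -1762.54
Financial account = -(-1762.54 + (-170.84)) = 1933.38

1933.38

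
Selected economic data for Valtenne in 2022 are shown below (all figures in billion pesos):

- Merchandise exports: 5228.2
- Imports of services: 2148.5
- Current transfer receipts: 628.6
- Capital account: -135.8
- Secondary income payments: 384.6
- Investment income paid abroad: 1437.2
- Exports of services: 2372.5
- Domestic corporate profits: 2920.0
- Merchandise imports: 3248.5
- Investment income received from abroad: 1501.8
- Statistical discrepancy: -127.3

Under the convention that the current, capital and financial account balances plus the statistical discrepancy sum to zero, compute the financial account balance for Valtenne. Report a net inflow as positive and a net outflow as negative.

Goods balance = 5228.2 - 3248.5 = 1979.7
Services balance = 2372.5 - 2148.5 = 224.0
Trade balance (goods + services) = 1979.7 + 224.0 = 2203.7
Net primary income = 1501.8 - 1437.2 = 64.6
Net secondary income = 628.6 - 384.6 = 244.0
Current account = 2203.7 + 64.6 + 244.0 = 2512.3
Financial account = -(2512.3 + (-135.8) + (-127.3)) = -2249.2

-2249.2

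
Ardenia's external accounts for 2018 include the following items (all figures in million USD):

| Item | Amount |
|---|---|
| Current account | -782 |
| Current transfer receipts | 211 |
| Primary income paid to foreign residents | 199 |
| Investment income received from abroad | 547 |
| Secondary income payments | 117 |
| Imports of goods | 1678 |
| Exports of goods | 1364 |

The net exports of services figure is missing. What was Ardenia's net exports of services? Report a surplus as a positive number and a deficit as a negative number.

-910

Current account = goods balance + services balance + net primary income + net secondary income
Sum of the known components = 128
Net exports of services = CA - (known components) = -782 - 128 = -910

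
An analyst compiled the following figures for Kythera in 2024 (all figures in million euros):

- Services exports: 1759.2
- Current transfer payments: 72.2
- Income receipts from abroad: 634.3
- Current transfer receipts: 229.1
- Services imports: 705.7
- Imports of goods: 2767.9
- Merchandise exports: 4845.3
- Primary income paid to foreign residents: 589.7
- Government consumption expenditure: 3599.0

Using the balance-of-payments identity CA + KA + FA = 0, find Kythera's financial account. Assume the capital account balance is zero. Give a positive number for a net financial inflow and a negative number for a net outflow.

-3332.4

Goods balance = 4845.3 - 2767.9 = 2077.4
Services balance = 1759.2 - 705.7 = 1053.5
Trade balance (goods + services) = 2077.4 + 1053.5 = 3130.9
Net primary income = 634.3 - 589.7 = 44.6
Net secondary income = 229.1 - 72.2 = 156.9
Current account = 3130.9 + 44.6 + 156.9 = 3332.4
Financial account = -(3332.4) = -3332.4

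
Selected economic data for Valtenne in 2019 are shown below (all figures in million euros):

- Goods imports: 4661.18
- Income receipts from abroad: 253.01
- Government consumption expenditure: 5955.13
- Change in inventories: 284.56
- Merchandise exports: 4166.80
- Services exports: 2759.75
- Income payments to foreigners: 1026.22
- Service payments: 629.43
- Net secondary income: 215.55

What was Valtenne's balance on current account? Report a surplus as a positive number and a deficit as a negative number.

1078.28

Goods balance = 4166.80 - 4661.18 = -494.38
Services balance = 2759.75 - 629.43 = 2130.32
Trade balance (goods + services) = -494.38 + 2130.32 = 1635.94
Net primary income = 253.01 - 1026.22 = -773.21
Net secondary income = 215.55
Current account = 1635.94 + (-773.21) + 215.55 = 1078.28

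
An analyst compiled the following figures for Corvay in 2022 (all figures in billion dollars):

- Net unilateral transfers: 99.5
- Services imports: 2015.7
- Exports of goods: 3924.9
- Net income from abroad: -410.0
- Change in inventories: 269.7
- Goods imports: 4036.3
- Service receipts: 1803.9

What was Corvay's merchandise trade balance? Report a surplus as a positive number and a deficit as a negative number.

-111.4

Goods balance = 3924.9 - 4036.3 = -111.4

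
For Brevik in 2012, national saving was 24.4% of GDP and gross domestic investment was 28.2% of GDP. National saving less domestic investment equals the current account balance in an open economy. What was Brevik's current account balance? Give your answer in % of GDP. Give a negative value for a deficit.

-3.8

CA = S - I = 24.4 - 28.2 = -3.8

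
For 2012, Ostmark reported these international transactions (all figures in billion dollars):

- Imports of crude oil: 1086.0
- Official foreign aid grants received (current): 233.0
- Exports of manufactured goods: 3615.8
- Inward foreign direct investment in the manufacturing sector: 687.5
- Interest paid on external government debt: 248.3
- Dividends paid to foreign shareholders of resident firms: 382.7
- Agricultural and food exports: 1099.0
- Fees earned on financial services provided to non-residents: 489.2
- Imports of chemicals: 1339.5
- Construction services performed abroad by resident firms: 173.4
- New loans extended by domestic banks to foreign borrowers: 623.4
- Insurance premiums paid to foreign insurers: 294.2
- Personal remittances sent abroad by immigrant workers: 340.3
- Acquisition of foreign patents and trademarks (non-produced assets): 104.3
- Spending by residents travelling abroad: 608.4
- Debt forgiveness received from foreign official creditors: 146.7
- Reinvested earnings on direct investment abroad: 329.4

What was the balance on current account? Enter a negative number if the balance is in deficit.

1640.4

Goods: 1099.0 - 1339.5 - 1086.0 + 3615.8 = 2289.3
Services: 489.2 - 294.2 - 608.4 + 173.4 = -240.0
Primary income: -382.7 + 329.4 - 248.3 = -301.6
Secondary income: 233.0 - 340.3 = -107.3
Current account = 2289.3 + (-240.0) + (-301.6) + (-107.3) = 1640.4
(Excluded from the current account — financial account: inward foreign direct investment in the manufacturing sector 687.5, new loans extended by domestic banks to foreign borrowers 623.4; capital account: acquisition of foreign patents and trademarks (non-produced assets) 104.3, debt forgiveness received from foreign official creditors 146.7.)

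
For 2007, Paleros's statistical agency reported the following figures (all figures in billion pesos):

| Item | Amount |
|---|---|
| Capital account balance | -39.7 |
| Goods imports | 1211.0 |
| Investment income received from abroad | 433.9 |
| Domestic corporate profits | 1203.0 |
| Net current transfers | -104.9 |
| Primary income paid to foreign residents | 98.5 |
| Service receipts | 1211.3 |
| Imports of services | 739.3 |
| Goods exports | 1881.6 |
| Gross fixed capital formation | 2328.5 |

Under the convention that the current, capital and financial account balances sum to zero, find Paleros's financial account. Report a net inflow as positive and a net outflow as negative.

-1333.4

Goods balance = 1881.6 - 1211.0 = 670.6
Services balance = 1211.3 - 739.3 = 472.0
Trade balance (goods + services) = 670.6 + 472.0 = 1142.6
Net primary income = 433.9 - 98.5 = 335.4
Net secondary income = -104.9
Current account = 1142.6 + 335.4 + (-104.9) = 1373.1
Financial account = -(1373.1 + (-39.7)) = -1333.4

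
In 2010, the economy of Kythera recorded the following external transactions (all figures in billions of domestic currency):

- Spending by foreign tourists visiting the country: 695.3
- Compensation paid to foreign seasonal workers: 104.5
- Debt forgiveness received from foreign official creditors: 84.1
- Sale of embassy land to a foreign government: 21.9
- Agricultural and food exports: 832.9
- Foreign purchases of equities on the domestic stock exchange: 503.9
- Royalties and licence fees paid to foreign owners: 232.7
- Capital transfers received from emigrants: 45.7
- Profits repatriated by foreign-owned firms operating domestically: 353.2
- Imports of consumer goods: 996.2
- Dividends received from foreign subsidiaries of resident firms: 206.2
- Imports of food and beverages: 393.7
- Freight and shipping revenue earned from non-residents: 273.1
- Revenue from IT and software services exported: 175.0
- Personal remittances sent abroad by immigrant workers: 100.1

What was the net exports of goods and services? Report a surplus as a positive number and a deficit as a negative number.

Goods: -996.2 + 832.9 - 393.7 = -557.0
Services: -232.7 + 695.3 + 175.0 + 273.1 = 910.7
Trade balance = -557.0 + 910.7 = 353.7
(Excluded from the trade balance — primary income: compensation paid to foreign seasonal workers 104.5, profits repatriated by foreign-owned firms operating domestically 353.2, dividends received from foreign subsidiaries of resident firms 206.2; capital account: debt forgiveness received from foreign official creditors 84.1, sale of embassy land to a foreign government 21.9, capital transfers received from emigrants 45.7; financial account: foreign purchases of equities on the domestic stock exchange 503.9; secondary income: personal remittances sent abroad by immigrant workers 100.1.)

353.7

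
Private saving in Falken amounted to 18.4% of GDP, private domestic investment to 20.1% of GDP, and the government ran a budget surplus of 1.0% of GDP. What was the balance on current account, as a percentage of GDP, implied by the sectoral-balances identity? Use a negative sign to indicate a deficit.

By the sectoral-balances identity, CA = (S_private - I) + (T - G).
Private balance = 18.4 - 20.1 = -1.7
Government balance (T - G) = 1.0
CA = -1.7 + 1.0 = -0.7

-0.7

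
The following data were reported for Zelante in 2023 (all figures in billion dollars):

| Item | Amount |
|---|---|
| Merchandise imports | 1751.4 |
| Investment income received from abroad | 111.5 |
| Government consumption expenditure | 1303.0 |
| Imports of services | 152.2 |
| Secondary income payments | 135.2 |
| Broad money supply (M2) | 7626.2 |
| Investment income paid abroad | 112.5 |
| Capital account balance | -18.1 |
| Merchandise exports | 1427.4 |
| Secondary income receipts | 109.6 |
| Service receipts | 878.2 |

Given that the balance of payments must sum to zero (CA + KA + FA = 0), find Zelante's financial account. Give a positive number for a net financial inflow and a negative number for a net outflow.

Goods balance = 1427.4 - 1751.4 = -324.0
Services balance = 878.2 - 152.2 = 726.0
Trade balance (goods + services) = -324.0 + 726.0 = 402.0
Net primary income = 111.5 - 112.5 = -1.0
Net secondary income = 109.6 - 135.2 = -25.6
Current account = 402.0 + (-1.0) + (-25.6) = 375.4
Financial account = -(375.4 + (-18.1)) = -357.3

-357.3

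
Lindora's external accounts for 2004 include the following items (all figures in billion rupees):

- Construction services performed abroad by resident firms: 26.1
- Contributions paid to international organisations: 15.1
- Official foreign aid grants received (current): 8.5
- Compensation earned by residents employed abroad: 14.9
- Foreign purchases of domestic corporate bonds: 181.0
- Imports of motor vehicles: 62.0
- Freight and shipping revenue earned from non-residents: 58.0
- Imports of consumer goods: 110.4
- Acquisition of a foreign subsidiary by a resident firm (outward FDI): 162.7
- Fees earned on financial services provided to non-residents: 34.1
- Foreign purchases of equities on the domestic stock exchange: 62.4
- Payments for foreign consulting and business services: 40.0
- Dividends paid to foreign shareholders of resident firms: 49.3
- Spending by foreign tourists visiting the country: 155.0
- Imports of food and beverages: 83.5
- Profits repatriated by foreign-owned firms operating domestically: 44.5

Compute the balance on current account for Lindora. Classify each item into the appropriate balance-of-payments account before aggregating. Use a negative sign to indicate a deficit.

-108.2

Goods: -110.4 - 83.5 - 62.0 = -255.9
Services: 58.0 - 40.0 + 26.1 + 34.1 + 155.0 = 233.2
Primary income: 14.9 - 44.5 - 49.3 = -78.9
Secondary income: 8.5 - 15.1 = -6.6
Current account = (-255.9) + 233.2 + (-78.9) + (-6.6) = -108.2
(Excluded from the current account — financial account: foreign purchases of domestic corporate bonds 181.0, acquisition of a foreign subsidiary by a resident firm (outward FDI) 162.7, foreign purchases of equities on the domestic stock exchange 62.4.)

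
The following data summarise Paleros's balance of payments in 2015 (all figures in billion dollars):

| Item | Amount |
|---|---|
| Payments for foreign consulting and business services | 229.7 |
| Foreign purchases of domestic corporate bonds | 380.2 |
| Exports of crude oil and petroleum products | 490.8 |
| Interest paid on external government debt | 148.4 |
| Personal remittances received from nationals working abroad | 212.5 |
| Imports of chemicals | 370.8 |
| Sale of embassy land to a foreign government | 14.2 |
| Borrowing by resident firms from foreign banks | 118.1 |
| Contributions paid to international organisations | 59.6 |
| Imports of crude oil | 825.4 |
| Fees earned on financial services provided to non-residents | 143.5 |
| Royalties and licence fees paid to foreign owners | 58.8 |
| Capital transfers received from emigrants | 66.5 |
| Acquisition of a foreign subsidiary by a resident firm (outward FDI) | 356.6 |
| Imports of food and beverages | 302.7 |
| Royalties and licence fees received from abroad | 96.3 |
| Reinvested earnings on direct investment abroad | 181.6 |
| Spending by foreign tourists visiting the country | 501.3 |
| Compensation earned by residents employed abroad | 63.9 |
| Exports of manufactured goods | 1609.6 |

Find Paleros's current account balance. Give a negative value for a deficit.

1304.1

Goods: 490.8 - 825.4 - 302.7 - 370.8 + 1609.6 = 601.5
Services: 143.5 - 58.8 - 229.7 + 96.3 + 501.3 = 452.6
Primary income: 63.9 + 181.6 - 148.4 = 97.1
Secondary income: -59.6 + 212.5 = 152.9
Current account = 601.5 + 452.6 + 97.1 + 152.9 = 1304.1
(Excluded from the current account — financial account: foreign purchases of domestic corporate bonds 380.2, borrowing by resident firms from foreign banks 118.1, acquisition of a foreign subsidiary by a resident firm (outward FDI) 356.6; capital account: sale of embassy land to a foreign government 14.2, capital transfers received from emigrants 66.5.)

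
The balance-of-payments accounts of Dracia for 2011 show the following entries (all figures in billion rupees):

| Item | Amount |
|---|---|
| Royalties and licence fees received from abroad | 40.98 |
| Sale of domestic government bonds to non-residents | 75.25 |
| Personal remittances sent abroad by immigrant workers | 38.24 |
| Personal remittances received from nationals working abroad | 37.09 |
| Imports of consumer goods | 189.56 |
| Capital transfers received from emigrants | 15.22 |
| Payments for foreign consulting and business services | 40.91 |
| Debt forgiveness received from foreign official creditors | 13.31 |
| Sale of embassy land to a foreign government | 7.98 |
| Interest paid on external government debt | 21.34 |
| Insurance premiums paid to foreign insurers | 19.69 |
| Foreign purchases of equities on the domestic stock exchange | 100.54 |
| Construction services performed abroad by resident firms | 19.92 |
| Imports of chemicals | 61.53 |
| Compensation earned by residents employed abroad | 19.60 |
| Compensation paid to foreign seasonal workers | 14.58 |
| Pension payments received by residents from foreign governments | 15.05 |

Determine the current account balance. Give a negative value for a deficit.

Goods: -189.56 - 61.53 = -251.09
Services: 19.92 + 40.98 - 19.69 - 40.91 = 0.30
Primary income: -21.34 - 14.58 + 19.60 = -16.32
Secondary income: 15.05 + 37.09 - 38.24 = 13.90
Current account = (-251.09) + 0.30 + (-16.32) + 13.90 = -253.21
(Excluded from the current account — financial account: sale of domestic government bonds to non-residents 75.25, foreign purchases of equities on the domestic stock exchange 100.54; capital account: capital transfers received from emigrants 15.22, debt forgiveness received from foreign official creditors 13.31, sale of embassy land to a foreign government 7.98.)

-253.21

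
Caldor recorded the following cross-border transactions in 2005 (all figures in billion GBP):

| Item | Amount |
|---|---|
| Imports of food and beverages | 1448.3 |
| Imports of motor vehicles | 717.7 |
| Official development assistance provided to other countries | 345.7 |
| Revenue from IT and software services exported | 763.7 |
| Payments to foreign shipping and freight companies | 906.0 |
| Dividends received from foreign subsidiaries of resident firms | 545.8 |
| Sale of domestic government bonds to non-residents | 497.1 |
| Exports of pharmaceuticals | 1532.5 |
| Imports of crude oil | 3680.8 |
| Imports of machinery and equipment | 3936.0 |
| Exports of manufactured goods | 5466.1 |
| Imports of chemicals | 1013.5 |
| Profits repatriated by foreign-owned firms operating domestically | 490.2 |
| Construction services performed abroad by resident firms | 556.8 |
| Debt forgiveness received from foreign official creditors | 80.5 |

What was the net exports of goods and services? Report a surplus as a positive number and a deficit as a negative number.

Goods: -3680.8 - 1013.5 - 1448.3 + 1532.5 - 3936.0 + 5466.1 - 717.7 = -3797.7
Services: 763.7 + 556.8 - 906.0 = 414.5
Trade balance = -3797.7 + 414.5 = -3383.2
(Excluded from the trade balance — secondary income: official development assistance provided to other countries 345.7; primary income: dividends received from foreign subsidiaries of resident firms 545.8, profits repatriated by foreign-owned firms operating domestically 490.2; financial account: sale of domestic government bonds to non-residents 497.1; capital account: debt forgiveness received from foreign official creditors 80.5.)

-3383.2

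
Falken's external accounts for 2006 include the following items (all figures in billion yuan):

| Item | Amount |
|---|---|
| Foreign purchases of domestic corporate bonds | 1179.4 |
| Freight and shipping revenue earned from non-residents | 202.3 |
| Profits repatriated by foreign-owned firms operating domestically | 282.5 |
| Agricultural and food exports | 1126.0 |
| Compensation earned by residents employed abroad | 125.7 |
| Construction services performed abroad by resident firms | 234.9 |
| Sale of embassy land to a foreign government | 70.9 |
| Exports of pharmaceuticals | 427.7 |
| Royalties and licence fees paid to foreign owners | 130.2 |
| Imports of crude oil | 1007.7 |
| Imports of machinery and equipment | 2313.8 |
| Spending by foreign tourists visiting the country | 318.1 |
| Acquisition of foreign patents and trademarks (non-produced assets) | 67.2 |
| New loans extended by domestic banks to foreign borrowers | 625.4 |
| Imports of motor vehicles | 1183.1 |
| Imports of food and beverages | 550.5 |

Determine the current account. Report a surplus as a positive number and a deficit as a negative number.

Goods: 1126.0 - 1007.7 - 550.5 + 427.7 - 2313.8 - 1183.1 = -3501.4
Services: 202.3 + 318.1 + 234.9 - 130.2 = 625.1
Primary income: -282.5 + 125.7 = -156.8
Current account = (-3501.4) + 625.1 + (-156.8) = -3033.1
(Excluded from the current account — financial account: foreign purchases of domestic corporate bonds 1179.4, new loans extended by domestic banks to foreign borrowers 625.4; capital account: sale of embassy land to a foreign government 70.9, acquisition of foreign patents and trademarks (non-produced assets) 67.2.)

-3033.1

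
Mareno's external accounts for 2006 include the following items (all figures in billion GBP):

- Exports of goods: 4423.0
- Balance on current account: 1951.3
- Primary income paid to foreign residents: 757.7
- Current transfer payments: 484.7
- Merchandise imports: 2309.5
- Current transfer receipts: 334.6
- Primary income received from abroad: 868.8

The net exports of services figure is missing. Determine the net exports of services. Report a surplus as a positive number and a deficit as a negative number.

Current account = goods balance + services balance + net primary income + net secondary income
Sum of the known components = 2074.5
Net exports of services = CA - (known components) = 1951.3 - 2074.5 = -123.2

-123.2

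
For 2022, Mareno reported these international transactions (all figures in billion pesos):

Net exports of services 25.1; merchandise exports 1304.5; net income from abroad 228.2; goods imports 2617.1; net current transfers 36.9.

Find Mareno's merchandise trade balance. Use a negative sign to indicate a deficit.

-1312.6

Goods balance = 1304.5 - 2617.1 = -1312.6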